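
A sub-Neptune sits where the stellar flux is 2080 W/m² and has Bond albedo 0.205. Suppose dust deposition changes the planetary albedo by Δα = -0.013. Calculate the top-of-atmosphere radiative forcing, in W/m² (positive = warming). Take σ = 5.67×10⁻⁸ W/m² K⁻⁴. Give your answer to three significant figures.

6.76 W/m²

ΔF = −(S/4)Δα = −(2080/4)×(-0.013) = 6.760 W/m².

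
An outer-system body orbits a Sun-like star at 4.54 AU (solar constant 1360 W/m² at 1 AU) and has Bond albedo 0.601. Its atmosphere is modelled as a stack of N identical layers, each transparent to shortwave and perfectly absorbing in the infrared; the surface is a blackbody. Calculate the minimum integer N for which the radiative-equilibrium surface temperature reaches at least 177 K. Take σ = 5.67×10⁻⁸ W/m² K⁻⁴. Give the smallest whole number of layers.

8

Flux at the orbit: S = 1360/(4.54)² = 65.98 W/m².
Top-of-atmosphere balance: σT_e⁴ = S(1−α)/4 = 6.582 W/m² → T_e = 103.8 K.
Since T_s⁴ = (N+1)T_e⁴, we need N ≥ (T_s/T_e)⁴ − 1 = 7.455.
Rounding up, N = 8.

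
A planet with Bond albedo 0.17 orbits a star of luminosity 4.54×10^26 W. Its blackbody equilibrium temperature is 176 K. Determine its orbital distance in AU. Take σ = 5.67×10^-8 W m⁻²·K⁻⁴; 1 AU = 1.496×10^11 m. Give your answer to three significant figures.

2.48 AU

The flux needed for this T is 4σT⁴/(1−0.17) = 262.2 W m⁻².
S = L/(4πd²) → d = √(L/4πS) = √(4.54×10^26/(4π·262.2)) = 3.712×10^11 m = 2.481 AU.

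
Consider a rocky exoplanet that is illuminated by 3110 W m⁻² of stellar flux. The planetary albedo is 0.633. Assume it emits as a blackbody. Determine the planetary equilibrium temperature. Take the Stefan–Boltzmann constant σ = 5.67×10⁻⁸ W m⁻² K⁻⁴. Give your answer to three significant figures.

266 K

The planet absorbs (1−α)S over its disc πR² and re-emits over 4πR², so the mean absorbed flux is (1−0.633)·3110/4 = 285.3 W m⁻².
Set σT⁴ = 285.3 → T = (285.3/σ)^(1/4) = 266.3 K.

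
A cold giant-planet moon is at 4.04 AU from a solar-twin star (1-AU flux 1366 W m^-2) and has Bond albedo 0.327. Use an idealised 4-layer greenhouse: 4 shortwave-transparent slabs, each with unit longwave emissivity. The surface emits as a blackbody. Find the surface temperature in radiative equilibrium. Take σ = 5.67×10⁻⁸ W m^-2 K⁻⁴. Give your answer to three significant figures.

Irradiance scales as 1/d², so S = 1366 W m^-2 × (1/4.04)² = 83.69 W m^-2.
OLR = S(1−α)/4 = 14.08 W m^-2; the top layer radiates at T_e = 125.5 K.
For an N-layer opaque stack, T_s⁴ = (N+1)T_e⁴, hence T_s = (5)^(1/4)×125.5 K = 187.7 K.

188 K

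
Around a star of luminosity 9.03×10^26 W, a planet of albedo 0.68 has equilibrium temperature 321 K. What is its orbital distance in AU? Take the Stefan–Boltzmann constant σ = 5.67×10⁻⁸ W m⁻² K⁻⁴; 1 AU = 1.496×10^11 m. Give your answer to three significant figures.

Energy balance gives S = 4σT⁴/(1−α) = 7525 W m⁻².
Then d = [L/(4πS)]^(1/2) = 9.772×10^10 m, i.e. 0.6532 AU.

0.653 AU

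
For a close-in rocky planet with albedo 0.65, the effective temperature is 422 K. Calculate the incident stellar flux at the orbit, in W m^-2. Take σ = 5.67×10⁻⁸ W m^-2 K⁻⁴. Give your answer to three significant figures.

20600 W m^-2

From S(1−α)/4 = σT⁴: S = 4σT⁴/(1−α).
σT⁴ = 5.67×10⁻⁸·(422)⁴ = 1798 W m^-2.
So S = 4×1798/(1−0.65) = 20550 W m^-2.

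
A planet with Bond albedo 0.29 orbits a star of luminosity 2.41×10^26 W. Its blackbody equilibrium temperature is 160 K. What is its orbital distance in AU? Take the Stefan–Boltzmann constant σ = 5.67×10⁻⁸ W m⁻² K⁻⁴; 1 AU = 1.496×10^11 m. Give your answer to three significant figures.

The flux needed for this T is 4σT⁴/(1−0.29) = 209.3 W m⁻².
S = L/(4πd²) → d = √(L/4πS) = √(2.41×10^26/(4π·209.3)) = 3.027×10^11 m = 2.023 AU.

2.02 AU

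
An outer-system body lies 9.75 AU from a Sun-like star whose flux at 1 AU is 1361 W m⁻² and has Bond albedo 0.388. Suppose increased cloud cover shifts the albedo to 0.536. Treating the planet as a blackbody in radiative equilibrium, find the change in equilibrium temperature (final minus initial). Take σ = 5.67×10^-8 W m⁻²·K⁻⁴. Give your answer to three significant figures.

Flux at the orbit: S = 1361/(9.75)² = 14.32 W m⁻².
With α = 0.388, T₁ = 78.84 K.
With α = 0.536, T₂ = 73.57 K.
Change: 73.57 − 78.84 = -5.272 K.

-5.27 K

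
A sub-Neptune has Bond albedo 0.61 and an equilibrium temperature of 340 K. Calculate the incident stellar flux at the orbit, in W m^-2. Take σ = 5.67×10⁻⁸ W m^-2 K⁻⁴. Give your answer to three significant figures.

7770 W m^-2

Invert the energy balance for S: S = 4σT⁴/(1−α).
σT⁴ = 5.67×10⁻⁸·(340)⁴ = 757.7 W m^-2.
S = 4·757.7/0.39 = 7771 W m^-2.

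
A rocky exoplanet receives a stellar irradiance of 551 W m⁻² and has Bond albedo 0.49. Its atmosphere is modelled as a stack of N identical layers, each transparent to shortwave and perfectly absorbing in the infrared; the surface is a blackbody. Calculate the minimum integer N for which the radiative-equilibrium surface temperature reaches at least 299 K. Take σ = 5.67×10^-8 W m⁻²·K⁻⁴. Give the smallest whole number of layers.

6

The effective emission temperature is T_e = [S(1−α)/(4σ)]^¼ = 187.6 K.
Since T_s⁴ = (N+1)T_e⁴, we need N ≥ (T_s/T_e)⁴ − 1 = 5.451.
The minimum whole number is N = 6.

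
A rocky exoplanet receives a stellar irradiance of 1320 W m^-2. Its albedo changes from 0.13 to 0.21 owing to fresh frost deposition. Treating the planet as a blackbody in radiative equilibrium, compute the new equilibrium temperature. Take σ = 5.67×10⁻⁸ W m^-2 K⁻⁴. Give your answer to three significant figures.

260 K

New equilibrium: T₂ = [(1−0.21)·1320/(4σ)]^(1/4) = 260.4 K.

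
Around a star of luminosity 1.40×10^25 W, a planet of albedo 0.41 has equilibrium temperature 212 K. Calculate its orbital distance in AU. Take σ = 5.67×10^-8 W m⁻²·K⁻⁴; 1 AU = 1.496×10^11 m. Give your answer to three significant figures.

Energy balance gives S = 4σT⁴/(1−α) = 776.5 W m⁻².
Then d = [L/(4πS)]^(1/2) = 3.788×10^10 m, i.e. 0.2532 AU.

0.253 AU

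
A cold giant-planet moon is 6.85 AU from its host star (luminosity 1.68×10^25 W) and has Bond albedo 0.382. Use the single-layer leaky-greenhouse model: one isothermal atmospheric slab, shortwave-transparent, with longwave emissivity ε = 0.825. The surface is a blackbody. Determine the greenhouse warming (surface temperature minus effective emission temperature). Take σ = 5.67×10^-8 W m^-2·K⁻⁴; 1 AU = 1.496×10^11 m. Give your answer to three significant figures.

Orbital distance: d = 6.85 AU = 1.025×10^12 m.
Spreading L over a sphere of radius d: S = 1.68×10^25/(4π·1.02×10^12²) = 1.273 W m^-2.
Effective emission temperature (TOA balance): σT_e⁴ = S(1−α)/4 = 0.1967 W m^-2 → T_e = 43.16 K.
The surface balance (absorbed SW + ε·downward IR = σT_s⁴) with T_a⁴ = T_s⁴/2 reduces to T_s = T_e·[2/(2−ε)]^¼ = 49.29 K.
Greenhouse warming: T_s − T_e = 6.138 K.

6.14 K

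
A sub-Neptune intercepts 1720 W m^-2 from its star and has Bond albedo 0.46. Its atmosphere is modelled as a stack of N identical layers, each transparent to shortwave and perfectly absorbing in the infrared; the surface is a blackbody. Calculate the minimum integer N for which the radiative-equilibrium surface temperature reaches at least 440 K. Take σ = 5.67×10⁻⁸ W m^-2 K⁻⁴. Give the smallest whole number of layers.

OLR = S(1−α)/4 = 232.2 W m^-2; the top layer radiates at T_e = 253.0 K.
T_s = (N+1)^(1/4)·T_e ≥ 440 K requires N+1 ≥ (T_s/T_e)⁴ = (440/253.0)⁴ = 9.152.
Rounding up, N = 9.

9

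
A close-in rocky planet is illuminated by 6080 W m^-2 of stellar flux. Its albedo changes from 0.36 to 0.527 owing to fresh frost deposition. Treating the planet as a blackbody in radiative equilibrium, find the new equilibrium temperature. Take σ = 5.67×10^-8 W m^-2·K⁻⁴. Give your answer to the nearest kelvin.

With the new albedo, S(1−α₂)/4 = 719.0 W m^-2, so T₂ = 335.6 K.

336 K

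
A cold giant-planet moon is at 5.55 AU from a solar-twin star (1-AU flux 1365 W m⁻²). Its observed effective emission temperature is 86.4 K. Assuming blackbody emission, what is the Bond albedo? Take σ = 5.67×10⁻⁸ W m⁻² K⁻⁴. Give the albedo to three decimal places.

By the inverse-square law, S = 1365/5.55² = 44.31 W m⁻².
Energy balance: S(1−α)/4 = σT⁴, so 1−α = 4σT⁴/S.
4σT⁴ = 4·5.67×10⁻⁸·(86.4)⁴ = 12.64 W m⁻².
1−α = 12.64/44.31 = 0.2852, so α = 0.7148.

0.715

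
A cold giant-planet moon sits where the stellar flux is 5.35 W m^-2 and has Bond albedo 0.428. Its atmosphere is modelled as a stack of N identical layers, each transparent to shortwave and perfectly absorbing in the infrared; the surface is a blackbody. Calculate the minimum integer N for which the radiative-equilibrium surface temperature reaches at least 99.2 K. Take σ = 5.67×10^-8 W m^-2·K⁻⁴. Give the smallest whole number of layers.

The effective emission temperature is T_e = [S(1−α)/(4σ)]^¼ = 60.61 K.
Since T_s⁴ = (N+1)T_e⁴, we need N ≥ (T_s/T_e)⁴ − 1 = 6.177.
The minimum whole number is N = 7.

7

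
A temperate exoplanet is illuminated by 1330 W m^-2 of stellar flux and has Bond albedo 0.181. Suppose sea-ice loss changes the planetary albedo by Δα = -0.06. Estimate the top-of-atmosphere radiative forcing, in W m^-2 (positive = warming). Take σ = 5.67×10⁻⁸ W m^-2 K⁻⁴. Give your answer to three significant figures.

TOA radiative forcing: ΔF = −S·Δα/4 = −1330·(-0.06)/4 = 19.95 W m^-2.

19.9 W m^-2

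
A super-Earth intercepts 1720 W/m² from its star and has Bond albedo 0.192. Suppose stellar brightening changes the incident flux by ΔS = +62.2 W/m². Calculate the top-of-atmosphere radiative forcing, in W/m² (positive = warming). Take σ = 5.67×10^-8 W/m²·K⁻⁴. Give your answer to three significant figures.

TOA radiative forcing: ΔF = (1−α)ΔS/4 = 0.808·(+62.2)/4 = 12.56 W/m².

12.6 W/m²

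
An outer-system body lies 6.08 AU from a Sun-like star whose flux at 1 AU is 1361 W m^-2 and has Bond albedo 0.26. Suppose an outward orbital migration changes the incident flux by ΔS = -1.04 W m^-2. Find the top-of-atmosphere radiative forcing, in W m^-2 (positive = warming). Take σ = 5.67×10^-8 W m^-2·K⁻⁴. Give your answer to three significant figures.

Flux at the orbit: S = 1361/(6.08)² = 36.82 W m^-2.
Only a fraction (1−α) is absorbed and it's spread over 4πR², so ΔF = (1−α)ΔS/4 = -0.1924 W m^-2.

-0.192 W m^-2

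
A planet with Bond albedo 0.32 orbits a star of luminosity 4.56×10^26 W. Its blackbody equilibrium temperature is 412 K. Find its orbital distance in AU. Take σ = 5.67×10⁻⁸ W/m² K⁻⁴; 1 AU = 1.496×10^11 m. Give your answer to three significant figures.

Energy balance gives S = 4σT⁴/(1−α) = 9610 W/m².
Then d = [L/(4πS)]^(1/2) = 6.145×10^10 m, i.e. 0.4108 AU.

0.411 AU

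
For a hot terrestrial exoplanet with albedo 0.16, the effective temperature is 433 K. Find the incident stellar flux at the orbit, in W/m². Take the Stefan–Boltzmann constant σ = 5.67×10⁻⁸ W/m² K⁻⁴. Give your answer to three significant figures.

Invert the energy balance for S: S = 4σT⁴/(1−α).
σT⁴ = 5.67×10⁻⁸·(433)⁴ = 1993 W/m².
So S = 4×1993/(1−0.16) = 9491 W/m².

9490 W/m²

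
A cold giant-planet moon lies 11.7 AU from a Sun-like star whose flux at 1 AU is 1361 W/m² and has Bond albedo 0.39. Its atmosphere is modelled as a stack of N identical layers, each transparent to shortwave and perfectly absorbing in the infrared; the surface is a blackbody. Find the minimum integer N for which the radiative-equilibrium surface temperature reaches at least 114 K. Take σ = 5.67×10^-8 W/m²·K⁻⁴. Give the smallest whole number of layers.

Flux at the orbit: S = 1361/(11.7)² = 9.942 W/m².
OLR = S(1−α)/4 = 1.516 W/m²; the top layer radiates at T_e = 71.91 K.
Need (N+1)T_e⁴ ≥ T_s⁴, i.e. N+1 ≥ (114/71.91)⁴ = 6.316.
Rounding up, N = 6.

6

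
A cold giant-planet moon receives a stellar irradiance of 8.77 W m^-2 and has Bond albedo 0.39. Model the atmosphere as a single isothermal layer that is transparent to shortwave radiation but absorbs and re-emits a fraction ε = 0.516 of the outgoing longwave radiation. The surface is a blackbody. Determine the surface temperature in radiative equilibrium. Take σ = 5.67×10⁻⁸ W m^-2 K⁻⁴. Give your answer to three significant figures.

Effective emission temperature (TOA balance): σT_e⁴ = S(1−α)/4 = 1.337 W m^-2 → T_e = 69.69 K.
For a single slab of emissivity ε, T_s⁴ = 2T_e⁴/(2−ε); thus T_s = 69.69·(1.348)^(1/4) = 75.09 K.

75.1 kelvin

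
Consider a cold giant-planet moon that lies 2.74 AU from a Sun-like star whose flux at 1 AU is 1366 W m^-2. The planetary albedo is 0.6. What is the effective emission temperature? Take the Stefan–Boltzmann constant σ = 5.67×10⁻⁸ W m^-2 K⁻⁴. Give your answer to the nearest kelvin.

134 K

Irradiance scales as 1/d², so S = 1366 W m^-2 × (1/2.74)² = 181.9 W m^-2.
Averaging over the sphere, the absorbed flux is S(1−α)/4 = 18.19 W m^-2.
Set σT⁴ = 18.19 → T = (18.19/σ)^(1/4) = 133.8 K.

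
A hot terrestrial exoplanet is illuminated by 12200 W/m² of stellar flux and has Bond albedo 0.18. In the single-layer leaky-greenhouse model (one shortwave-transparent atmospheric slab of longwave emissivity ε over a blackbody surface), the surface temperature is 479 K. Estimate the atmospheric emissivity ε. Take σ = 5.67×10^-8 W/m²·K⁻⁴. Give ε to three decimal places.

0.324

TOA balance gives T_e = 458.3 K.
T_s⁴ = T_e⁴·2/(2−ε) → ε = 2 − 2(T_e/T_s)⁴ = 2 − 2·(458.3/479)⁴ = 0.3242.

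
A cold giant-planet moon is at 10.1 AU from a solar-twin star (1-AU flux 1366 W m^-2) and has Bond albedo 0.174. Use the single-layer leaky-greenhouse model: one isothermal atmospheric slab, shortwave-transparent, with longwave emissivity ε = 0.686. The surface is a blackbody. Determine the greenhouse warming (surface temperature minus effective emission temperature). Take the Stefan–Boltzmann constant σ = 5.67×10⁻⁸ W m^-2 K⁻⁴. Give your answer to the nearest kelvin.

Irradiance scales as 1/d², so S = 1366 W m^-2 × (1/10.1)² = 13.39 W m^-2.
The planet radiates to space at T_e = [S(1−α)/(4σ)]^(1/4) = 83.57 K.
For a single slab of emissivity ε, T_s⁴ = 2T_e⁴/(2−ε); thus T_s = 83.57·(1.522)^(1/4) = 92.82 K.
T_s − T_e = 92.82 − 83.57 = 9.253 K.

9 K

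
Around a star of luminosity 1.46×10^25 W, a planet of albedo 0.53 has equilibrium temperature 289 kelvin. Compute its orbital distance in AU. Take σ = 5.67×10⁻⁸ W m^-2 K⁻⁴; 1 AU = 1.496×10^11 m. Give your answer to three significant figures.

The flux needed for this T is 4σT⁴/(1−0.53) = 3366 W m^-2.
Then d = [L/(4πS)]^(1/2) = 1.858×10^10 m, i.e. 0.1242 AU.

0.124 AU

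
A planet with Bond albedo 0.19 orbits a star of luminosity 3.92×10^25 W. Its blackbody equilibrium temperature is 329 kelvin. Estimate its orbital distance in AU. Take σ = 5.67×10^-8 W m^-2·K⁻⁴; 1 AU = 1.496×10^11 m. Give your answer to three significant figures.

0.206 AU

The flux needed for this T is 4σT⁴/(1−0.19) = 3281 W m^-2.
From L = 4πd²S, d = √(3.92×10^25/(4π·3281)) = 3.084×10^10 m = 0.2061 AU.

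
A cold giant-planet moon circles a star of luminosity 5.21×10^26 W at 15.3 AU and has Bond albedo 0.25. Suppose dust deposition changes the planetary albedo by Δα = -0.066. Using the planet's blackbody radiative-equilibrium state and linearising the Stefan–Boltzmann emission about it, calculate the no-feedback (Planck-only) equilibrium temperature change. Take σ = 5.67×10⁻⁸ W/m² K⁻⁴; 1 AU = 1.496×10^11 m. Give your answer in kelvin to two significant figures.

d = 15.3 × 1.496×10^11 m = 2.289×10^12 m.
S = L/(4πd²) = 7.914 W/m².
The baseline emission temperature is T_e = 71.52 K.
The change in absorbed flux is Δ[S(1−α)/4] = −SΔα/4 = 0.1306 W/m².
The Planck feedback parameter is 4σT_e³ = 0.08298 W/m²/K.
ΔT₀ = ΔF/λ_P = 0.1306/0.08298 = 1.57 K.

1.6 kelvin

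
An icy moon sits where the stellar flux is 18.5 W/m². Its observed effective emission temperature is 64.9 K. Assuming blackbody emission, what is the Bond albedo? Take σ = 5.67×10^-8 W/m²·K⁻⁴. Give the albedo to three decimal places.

0.783

Energy balance: S(1−α)/4 = σT⁴, so 1−α = 4σT⁴/S.
4σT⁴ = 4·5.67×10⁻⁸·(64.9)⁴ = 4.024 W/m².
1−α = 4.024/18.50 = 0.2175, so α = 0.7825.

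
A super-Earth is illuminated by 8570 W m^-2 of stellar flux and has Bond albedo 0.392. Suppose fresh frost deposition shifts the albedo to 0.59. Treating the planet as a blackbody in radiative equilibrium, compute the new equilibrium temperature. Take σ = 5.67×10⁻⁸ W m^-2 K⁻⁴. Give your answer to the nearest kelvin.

353 kelvin

With the new albedo, S(1−α₂)/4 = 878.4 W m^-2, so T₂ = 352.8 K.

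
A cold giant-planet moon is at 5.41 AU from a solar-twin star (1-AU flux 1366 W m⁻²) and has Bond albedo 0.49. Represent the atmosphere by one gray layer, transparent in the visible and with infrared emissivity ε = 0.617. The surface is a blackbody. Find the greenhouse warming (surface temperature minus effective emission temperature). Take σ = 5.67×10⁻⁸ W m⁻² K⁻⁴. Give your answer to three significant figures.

9.78 K

Flux at the orbit: S = 1366/(5.41)² = 46.67 W m⁻².
At the top of the atmosphere, σT_e⁴ = S(1−α)/4 = 5.951 W m⁻², giving T_e = 101.2 K.
The surface balance (absorbed SW + ε·downward IR = σT_s⁴) with T_a⁴ = T_s⁴/2 reduces to T_s = T_e·[2/(2−ε)]^¼ = 111.0 K.
T_s − T_e = 111.0 − 101.2 = 9.778 K.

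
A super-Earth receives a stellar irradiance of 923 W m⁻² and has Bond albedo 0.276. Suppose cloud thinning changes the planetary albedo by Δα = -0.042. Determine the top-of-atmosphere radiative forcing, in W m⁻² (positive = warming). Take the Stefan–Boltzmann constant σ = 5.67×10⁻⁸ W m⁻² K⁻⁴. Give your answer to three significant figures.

ΔF = −(S/4)Δα = −(923.0/4)×(-0.042) = 9.692 W m⁻².

9.69 W m⁻²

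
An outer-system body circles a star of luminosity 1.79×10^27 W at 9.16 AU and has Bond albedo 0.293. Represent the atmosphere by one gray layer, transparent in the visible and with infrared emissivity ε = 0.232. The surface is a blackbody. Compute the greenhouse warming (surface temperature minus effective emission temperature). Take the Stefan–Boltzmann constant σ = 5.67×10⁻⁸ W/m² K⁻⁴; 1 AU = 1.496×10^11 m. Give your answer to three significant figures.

Orbital distance: d = 9.16 AU = 1.370×10^12 m.
Flux at the orbit: S = L/(4πd²) = 1.79×10^27/(4π·(1.37×10^12)²) = 75.86 W/m².
The planet radiates to space at T_e = [S(1−α)/(4σ)]^(1/4) = 124.0 K.
For a single slab of emissivity ε, T_s⁴ = 2T_e⁴/(2−ε); thus T_s = 124.0·(1.131)^(1/4) = 127.9 K.
T_s − T_e = 127.9 − 124.0 = 3.882 K.

3.88 kelvin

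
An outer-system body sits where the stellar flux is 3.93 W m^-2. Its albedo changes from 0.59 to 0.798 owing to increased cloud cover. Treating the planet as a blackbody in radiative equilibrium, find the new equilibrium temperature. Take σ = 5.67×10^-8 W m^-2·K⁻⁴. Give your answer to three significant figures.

43.3 kelvin

With the new albedo, S(1−α₂)/4 = 0.1985 W m^-2, so T₂ = 43.25 K.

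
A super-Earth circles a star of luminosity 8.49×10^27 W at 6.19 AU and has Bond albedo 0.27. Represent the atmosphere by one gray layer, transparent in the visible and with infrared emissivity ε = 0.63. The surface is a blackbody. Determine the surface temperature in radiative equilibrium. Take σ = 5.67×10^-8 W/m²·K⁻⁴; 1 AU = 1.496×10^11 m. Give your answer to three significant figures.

Orbital distance: d = 6.19 AU = 9.260×10^11 m.
S = L/(4πd²) = 787.9 W/m².
Effective emission temperature (TOA balance): σT_e⁴ = S(1−α)/4 = 143.8 W/m² → T_e = 224.4 K.
For a single slab of emissivity ε, T_s⁴ = 2T_e⁴/(2−ε); thus T_s = 224.4·(1.46)^(1/4) = 246.7 K.

247 K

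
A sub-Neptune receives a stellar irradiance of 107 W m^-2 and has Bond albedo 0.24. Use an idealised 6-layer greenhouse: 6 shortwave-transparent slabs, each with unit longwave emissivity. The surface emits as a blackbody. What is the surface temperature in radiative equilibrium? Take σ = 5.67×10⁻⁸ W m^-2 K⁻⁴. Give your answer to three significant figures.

224 K

Top-of-atmosphere balance: σT_e⁴ = S(1−α)/4 = 20.33 W m^-2 → T_e = 137.6 K.
With N = 6 opaque layers, T_s = (N+1)^(1/4)·T_e = 7^(1/4)·137.6 = 223.8 K.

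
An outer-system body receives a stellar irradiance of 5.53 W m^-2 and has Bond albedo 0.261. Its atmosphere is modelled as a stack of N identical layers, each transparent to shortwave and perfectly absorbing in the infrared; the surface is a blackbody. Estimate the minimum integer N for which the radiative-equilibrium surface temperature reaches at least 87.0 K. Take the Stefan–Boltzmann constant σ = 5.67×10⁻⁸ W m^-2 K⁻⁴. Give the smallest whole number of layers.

3

OLR = S(1−α)/4 = 1.022 W m^-2; the top layer radiates at T_e = 65.15 K.
Need (N+1)T_e⁴ ≥ T_s⁴, i.e. N+1 ≥ (87.0/65.15)⁴ = 3.179.
The minimum whole number is N = 3.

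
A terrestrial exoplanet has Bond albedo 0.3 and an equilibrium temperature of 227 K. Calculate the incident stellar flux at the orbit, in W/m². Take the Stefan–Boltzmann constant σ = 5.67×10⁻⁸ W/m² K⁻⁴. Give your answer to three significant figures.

From S(1−α)/4 = σT⁴: S = 4σT⁴/(1−α).
σT⁴ = 5.67×10⁻⁸·(227)⁴ = 150.6 W/m².
So S = 4×150.6/(1−0.3) = 860.3 W/m².

860 W/m²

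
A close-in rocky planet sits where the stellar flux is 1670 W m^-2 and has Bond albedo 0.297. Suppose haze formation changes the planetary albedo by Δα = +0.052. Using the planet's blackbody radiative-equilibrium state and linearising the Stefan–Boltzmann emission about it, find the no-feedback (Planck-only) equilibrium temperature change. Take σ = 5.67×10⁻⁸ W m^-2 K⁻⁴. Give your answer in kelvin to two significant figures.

The baseline emission temperature is T_e = 268.2 K.
The change in absorbed flux is Δ[S(1−α)/4] = −SΔα/4 = -21.71 W m^-2.
Planck response: λ_P = 4σT_e³ = 4·5.67×10⁻⁸·(268.2)³ = 4.377 W m^-2/K.
So ΔT₀ = -21.71/4.377 = -4.96 K.

-5.0 kelvin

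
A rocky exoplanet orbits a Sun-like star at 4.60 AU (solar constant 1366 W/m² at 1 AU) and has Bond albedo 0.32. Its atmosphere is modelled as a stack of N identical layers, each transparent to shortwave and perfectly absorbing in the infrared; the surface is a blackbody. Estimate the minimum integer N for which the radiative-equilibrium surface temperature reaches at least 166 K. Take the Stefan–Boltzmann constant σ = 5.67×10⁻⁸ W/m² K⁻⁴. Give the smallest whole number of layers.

3

By the inverse-square law, S = 1366/4.60² = 64.56 W/m².
The effective emission temperature is T_e = [S(1−α)/(4σ)]^¼ = 118.0 K.
T_s = (N+1)^(1/4)·T_e ≥ 166 K requires N+1 ≥ (T_s/T_e)⁴ = (166/118.0)⁴ = 3.923.
Rounding up, N = 3.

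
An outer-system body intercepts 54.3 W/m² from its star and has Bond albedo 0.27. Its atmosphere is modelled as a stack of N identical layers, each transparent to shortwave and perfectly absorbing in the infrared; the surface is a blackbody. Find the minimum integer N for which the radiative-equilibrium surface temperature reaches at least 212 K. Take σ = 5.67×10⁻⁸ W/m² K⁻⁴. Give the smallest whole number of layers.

11

OLR = S(1−α)/4 = 9.910 W/m²; the top layer radiates at T_e = 115.0 K.
T_s = (N+1)^(1/4)·T_e ≥ 212 K requires N+1 ≥ (T_s/T_e)⁴ = (212/115.0)⁴ = 11.557.
The minimum whole number is N = 11.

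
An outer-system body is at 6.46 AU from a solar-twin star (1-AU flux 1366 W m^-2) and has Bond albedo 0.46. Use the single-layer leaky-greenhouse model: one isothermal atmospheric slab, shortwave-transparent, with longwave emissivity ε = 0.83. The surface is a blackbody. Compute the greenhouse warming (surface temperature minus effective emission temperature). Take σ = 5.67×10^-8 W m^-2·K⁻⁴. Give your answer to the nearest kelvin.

By the inverse-square law, S = 1366/6.46² = 32.73 W m^-2.
Effective emission temperature (TOA balance): σT_e⁴ = S(1−α)/4 = 4.419 W m^-2 → T_e = 93.96 K.
For a single slab of emissivity ε, T_s⁴ = 2T_e⁴/(2−ε); thus T_s = 93.96·(1.709)^(1/4) = 107.4 K.
T_s − T_e = 107.4 − 93.96 = 13.48 K.

13 K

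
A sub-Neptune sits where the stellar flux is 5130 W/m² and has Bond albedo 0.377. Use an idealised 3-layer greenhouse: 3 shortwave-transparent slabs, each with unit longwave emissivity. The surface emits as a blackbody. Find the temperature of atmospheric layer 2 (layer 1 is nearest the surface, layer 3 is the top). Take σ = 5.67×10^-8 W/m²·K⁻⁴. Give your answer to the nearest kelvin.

410 kelvin

Top-of-atmosphere balance: σT_e⁴ = S(1−α)/4 = 799.0 W/m² → T_e = 344.5 K.
Each opaque layer satisfies 2T_j⁴ = T_{j−1}⁴ + T_{j+1}⁴, giving T_k⁴ = (N+1−k)T_e⁴.
With k = 2: T_2 = (3+1−2)^¼·344.5 K = 409.7 K.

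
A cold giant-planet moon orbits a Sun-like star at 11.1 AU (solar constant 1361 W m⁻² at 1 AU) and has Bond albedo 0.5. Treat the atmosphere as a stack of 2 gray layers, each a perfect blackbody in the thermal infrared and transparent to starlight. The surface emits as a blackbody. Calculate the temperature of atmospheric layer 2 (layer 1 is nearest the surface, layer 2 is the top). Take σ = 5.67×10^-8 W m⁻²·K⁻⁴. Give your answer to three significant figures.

Flux at the orbit: S = 1361/(11.1)² = 11.05 W m⁻².
The effective emission temperature is T_e = [S(1−α)/(4σ)]^¼ = 70.25 K.
In the N-layer model, layer k (counted from the surface) has T_k = (N+1−k)^(1/4)·T_e.
T_2 = (1)^(1/4)·70.25 = 70.25 K.

70.2 K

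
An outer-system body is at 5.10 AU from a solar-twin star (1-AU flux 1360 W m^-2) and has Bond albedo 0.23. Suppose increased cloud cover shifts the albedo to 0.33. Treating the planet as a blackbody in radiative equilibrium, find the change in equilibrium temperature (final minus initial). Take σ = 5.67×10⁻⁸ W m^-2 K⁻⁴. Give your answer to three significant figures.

-3.95 K

By the inverse-square law, S = 1360/5.10² = 52.29 W m^-2.
Before: T₁ = [52.29·0.77/(4σ)]^(1/4) = 115.4 K.
After:  T₂ = [52.29·0.67/(4σ)]^(1/4) = 111.5 K.
ΔT = T₂ − T₁ = -3.945 K.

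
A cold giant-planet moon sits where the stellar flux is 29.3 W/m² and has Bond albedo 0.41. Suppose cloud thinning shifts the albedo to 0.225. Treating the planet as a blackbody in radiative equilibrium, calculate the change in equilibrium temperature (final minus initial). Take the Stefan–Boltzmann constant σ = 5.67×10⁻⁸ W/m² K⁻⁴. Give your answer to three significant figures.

6.59 kelvin

With α = 0.41, T₁ = 93.44 K.
Final:   T₂ = [S(1−0.225)/(4σ)]^(1/4) = 100.0 K.
ΔT = T₂ − T₁ = 6.593 K.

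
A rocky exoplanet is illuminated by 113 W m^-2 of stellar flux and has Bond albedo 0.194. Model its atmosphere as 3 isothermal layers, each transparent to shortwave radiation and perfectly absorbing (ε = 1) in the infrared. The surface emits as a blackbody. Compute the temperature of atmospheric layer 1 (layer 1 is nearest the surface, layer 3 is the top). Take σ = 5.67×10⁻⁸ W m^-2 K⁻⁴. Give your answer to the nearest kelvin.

OLR = S(1−α)/4 = 22.77 W m^-2; the top layer radiates at T_e = 141.6 K.
The net upward flux σT_e⁴ is constant between every pair of levels, so T_k⁴ = (N+1−k)T_e⁴.
With k = 1: T_1 = (3+1−1)^¼·141.6 K = 186.3 K.

186 K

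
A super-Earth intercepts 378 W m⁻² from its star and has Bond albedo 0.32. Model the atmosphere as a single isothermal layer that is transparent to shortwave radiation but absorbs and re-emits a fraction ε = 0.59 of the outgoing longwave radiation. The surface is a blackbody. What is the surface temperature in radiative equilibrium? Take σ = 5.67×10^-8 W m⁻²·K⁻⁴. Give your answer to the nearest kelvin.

The planet radiates to space at T_e = [S(1−α)/(4σ)]^(1/4) = 183.5 K.
For a single slab of emissivity ε, T_s⁴ = 2T_e⁴/(2−ε); thus T_s = 183.5·(1.418)^(1/4) = 200.2 K.

200 K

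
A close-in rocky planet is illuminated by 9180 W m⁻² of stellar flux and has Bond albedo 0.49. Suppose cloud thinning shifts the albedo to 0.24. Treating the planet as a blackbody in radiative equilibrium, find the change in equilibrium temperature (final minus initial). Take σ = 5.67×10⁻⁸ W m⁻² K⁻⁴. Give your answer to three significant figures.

39.8 K

Initial: T₁ = [S(1−0.49)/(4σ)]^(1/4) = 379.0 K.
With α = 0.24, T₂ = 418.8 K.
Change: 418.8 − 379.0 = 39.75 K.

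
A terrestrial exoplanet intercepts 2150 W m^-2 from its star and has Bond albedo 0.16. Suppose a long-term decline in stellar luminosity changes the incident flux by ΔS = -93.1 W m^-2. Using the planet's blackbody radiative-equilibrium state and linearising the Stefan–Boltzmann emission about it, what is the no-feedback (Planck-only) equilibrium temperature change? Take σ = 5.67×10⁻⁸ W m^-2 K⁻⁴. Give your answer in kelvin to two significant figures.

The baseline emission temperature is T_e = 298.7 K.
TOA radiative forcing: ΔF = (1−α)ΔS/4 = 0.84·(-93.1)/4 = -19.55 W m^-2.
Linearising σT⁴ gives d(σT⁴)/dT = 4σT_e³ = 6.046 W m^-2 per K.
So ΔT₀ = -19.55/6.046 = -3.23 K.

-3.2 kelvin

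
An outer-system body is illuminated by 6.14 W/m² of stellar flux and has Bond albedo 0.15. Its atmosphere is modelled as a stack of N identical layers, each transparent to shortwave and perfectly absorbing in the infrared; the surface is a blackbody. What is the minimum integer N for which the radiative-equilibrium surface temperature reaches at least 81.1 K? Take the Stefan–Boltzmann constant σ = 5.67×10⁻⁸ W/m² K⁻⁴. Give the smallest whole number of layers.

The effective emission temperature is T_e = [S(1−α)/(4σ)]^¼ = 69.26 K.
Since T_s⁴ = (N+1)T_e⁴, we need N ≥ (T_s/T_e)⁴ − 1 = 0.880.
The minimum whole number is N = 1.

1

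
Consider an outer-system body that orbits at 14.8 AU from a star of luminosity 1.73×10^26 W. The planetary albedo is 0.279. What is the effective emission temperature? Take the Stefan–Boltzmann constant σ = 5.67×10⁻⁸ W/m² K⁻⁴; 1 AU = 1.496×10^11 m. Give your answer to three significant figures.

d = 14.8 × 1.496×10^11 m = 2.214×10^12 m.
Flux at the orbit: S = L/(4πd²) = 1.73×10^26/(4π·(2.21×10^12)²) = 2.808 W/m².
Averaging over the sphere, the absorbed flux is S(1−α)/4 = 0.5062 W/m².
In equilibrium σT⁴ equals this, so T = 54.66 K.

54.7 kelvin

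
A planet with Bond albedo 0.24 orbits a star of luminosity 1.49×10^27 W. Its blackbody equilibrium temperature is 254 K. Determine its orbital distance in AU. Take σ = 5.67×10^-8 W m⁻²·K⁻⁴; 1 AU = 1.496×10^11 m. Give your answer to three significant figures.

Required flux: S = 4σT⁴/(1−α) = 1242 W m⁻².
From L = 4πd²S, d = √(1.49×10^27/(4π·1242)) = 3.090×10^11 m = 2.065 AU.

2.07 AU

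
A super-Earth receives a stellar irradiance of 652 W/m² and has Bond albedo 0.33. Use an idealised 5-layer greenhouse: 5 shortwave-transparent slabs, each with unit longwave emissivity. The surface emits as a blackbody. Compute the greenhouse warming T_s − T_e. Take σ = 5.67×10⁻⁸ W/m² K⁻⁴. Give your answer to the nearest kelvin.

118 K

The effective emission temperature is T_e = [S(1−α)/(4σ)]^¼ = 209.5 K.
Surface: T_s = (6)^¼·T_e = 327.9 K.
Warming: T_s − T_e = 118.4 K.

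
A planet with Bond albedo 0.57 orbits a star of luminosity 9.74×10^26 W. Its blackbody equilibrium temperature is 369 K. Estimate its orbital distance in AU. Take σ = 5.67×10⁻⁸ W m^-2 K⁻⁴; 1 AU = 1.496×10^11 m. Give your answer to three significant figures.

Required flux: S = 4σT⁴/(1−α) = 9779 W m^-2.
Then d = [L/(4πS)]^(1/2) = 8.903×10^10 m, i.e. 0.5951 AU.

0.595 AU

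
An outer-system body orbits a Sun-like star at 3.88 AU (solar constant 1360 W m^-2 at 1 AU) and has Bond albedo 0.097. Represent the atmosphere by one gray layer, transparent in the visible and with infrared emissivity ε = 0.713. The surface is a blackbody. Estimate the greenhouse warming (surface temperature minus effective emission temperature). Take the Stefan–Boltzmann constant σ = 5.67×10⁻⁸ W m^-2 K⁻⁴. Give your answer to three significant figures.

16.0 K

Flux at the orbit: S = 1360/(3.88)² = 90.34 W m^-2.
At the top of the atmosphere, σT_e⁴ = S(1−α)/4 = 20.39 W m^-2, giving T_e = 137.7 K.
The surface balance (absorbed SW + ε·downward IR = σT_s⁴) with T_a⁴ = T_s⁴/2 reduces to T_s = T_e·[2/(2−ε)]^¼ = 153.8 K.
Greenhouse warming: T_s − T_e = 16.05 K.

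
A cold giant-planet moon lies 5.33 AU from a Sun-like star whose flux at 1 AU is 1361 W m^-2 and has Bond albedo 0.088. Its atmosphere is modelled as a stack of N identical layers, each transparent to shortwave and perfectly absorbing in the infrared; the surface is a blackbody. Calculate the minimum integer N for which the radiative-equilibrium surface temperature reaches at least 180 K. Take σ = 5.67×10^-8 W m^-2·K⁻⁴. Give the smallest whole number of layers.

5

Flux at the orbit: S = 1361/(5.33)² = 47.91 W m^-2.
The effective emission temperature is T_e = [S(1−α)/(4σ)]^¼ = 117.8 K.
Need (N+1)T_e⁴ ≥ T_s⁴, i.e. N+1 ≥ (180/117.8)⁴ = 5.449.
Rounding up, N = 5.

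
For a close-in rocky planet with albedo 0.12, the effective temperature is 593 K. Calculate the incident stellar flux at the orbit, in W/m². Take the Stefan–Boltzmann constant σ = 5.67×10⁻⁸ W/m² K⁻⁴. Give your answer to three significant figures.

Invert the energy balance for S: S = 4σT⁴/(1−α).
σT⁴ = 5.67×10⁻⁸·(593)⁴ = 7011 W/m².
S = 4·7011/0.88 = 31870 W/m².

31900 W/m²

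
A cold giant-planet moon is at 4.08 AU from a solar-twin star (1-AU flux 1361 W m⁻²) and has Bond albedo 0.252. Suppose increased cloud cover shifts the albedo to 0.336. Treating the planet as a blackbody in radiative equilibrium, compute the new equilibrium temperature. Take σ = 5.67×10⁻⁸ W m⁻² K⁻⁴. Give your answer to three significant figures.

124 K

By the inverse-square law, S = 1361/4.08² = 81.76 W m⁻².
With the new albedo, S(1−α₂)/4 = 13.57 W m⁻², so T₂ = 124.4 K.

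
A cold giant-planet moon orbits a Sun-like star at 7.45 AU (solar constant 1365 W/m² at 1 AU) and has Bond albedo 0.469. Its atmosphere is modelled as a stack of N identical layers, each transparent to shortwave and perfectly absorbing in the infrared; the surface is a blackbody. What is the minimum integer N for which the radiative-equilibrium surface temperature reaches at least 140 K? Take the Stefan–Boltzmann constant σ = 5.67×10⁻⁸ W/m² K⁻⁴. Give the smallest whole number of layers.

6

By the inverse-square law, S = 1365/7.45² = 24.59 W/m².
Top-of-atmosphere balance: σT_e⁴ = S(1−α)/4 = 3.265 W/m² → T_e = 87.11 K.
Since T_s⁴ = (N+1)T_e⁴, we need N ≥ (T_s/T_e)⁴ − 1 = 5.672.
Rounding up, N = 6.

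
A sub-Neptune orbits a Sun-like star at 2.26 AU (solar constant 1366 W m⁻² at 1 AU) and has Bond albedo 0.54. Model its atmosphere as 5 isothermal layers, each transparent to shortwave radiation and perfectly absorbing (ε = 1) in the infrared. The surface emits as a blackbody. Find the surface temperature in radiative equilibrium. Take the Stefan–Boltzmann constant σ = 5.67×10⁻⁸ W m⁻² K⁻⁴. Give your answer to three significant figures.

239 K

Flux at the orbit: S = 1366/(2.26)² = 267.4 W m⁻².
OLR = S(1−α)/4 = 30.76 W m⁻²; the top layer radiates at T_e = 152.6 K.
For an N-layer opaque stack, T_s⁴ = (N+1)T_e⁴, hence T_s = (6)^(1/4)×152.6 K = 238.8 K.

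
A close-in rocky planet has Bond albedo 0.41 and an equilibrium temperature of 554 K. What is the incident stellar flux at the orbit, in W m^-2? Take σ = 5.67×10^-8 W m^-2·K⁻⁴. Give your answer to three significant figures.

36200 W m^-2

From S(1−α)/4 = σT⁴: S = 4σT⁴/(1−α).
σT⁴ = 5.67×10⁻⁸·(554)⁴ = 5341 W m^-2.
S = 4·5341/0.59 = 36210 W m^-2.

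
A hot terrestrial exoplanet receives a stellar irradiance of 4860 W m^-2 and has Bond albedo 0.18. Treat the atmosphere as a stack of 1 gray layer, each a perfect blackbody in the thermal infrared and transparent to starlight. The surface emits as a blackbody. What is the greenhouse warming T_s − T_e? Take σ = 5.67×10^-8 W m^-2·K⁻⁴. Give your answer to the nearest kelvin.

69 kelvin

The effective emission temperature is T_e = [S(1−α)/(4σ)]^¼ = 364.1 K.
Surface: T_s = (2)^¼·T_e = 433.0 K.
So the greenhouse effect raises the surface by 433.0 − 364.1 = 68.89 K.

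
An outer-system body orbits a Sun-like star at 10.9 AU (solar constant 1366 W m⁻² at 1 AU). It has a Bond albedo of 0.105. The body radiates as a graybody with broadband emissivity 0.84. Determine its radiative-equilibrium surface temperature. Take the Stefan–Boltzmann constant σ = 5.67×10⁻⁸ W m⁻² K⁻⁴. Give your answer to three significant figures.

85.7 kelvin

Flux at the orbit: S = 1366/(10.9)² = 11.50 W m⁻².
Absorbed flux (global mean): S(1−α)/4 = 11.50·0.895/4 = 2.573 W m⁻².
Equating to εσT⁴ with ε = 0.84: T = (2.573/0.84σ)^(1/4) = 85.73 K.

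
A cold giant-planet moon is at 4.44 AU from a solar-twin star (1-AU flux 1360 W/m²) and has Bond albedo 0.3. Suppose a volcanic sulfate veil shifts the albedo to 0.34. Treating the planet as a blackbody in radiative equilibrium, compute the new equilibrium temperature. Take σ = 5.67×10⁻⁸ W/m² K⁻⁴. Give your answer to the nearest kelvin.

Flux at the orbit: S = 1360/(4.44)² = 68.99 W/m².
With the new albedo, S(1−α₂)/4 = 11.38 W/m², so T₂ = 119.0 K.

119 K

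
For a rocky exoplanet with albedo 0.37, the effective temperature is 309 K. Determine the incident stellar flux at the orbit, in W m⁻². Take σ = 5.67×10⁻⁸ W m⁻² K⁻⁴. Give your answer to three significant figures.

Invert the energy balance for S: S = 4σT⁴/(1−α).
The emitted flux is σT⁴ = 516.9 W m⁻².
So S = 4×516.9/(1−0.37) = 3282 W m⁻².

3280 W m⁻²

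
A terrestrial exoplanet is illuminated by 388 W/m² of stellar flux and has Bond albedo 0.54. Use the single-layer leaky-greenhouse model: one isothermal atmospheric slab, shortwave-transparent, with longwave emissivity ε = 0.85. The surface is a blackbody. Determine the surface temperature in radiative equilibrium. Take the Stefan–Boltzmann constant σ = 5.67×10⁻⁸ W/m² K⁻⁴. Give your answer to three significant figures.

192 K

At the top of the atmosphere, σT_e⁴ = S(1−α)/4 = 44.62 W/m², giving T_e = 167.5 K.
For a single slab of emissivity ε, T_s⁴ = 2T_e⁴/(2−ε); thus T_s = 167.5·(1.739)^(1/4) = 192.3 K.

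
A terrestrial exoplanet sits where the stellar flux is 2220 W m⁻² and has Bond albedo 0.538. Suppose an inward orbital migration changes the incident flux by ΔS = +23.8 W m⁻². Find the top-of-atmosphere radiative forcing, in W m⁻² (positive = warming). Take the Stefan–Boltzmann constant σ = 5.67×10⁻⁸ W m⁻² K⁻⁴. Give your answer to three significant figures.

2.75 W m⁻²

TOA radiative forcing: ΔF = (1−α)ΔS/4 = 0.462·(+23.8)/4 = 2.749 W m⁻².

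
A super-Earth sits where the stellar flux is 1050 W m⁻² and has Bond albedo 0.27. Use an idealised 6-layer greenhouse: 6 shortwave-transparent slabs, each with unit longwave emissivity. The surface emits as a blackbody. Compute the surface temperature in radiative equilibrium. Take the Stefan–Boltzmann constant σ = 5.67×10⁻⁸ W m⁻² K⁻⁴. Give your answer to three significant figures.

392 K

The effective emission temperature is T_e = [S(1−α)/(4σ)]^¼ = 241.1 K.
With N = 6 opaque layers, T_s = (N+1)^(1/4)·T_e = 7^(1/4)·241.1 = 392.2 K.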